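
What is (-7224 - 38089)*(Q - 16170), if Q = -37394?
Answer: 2427145532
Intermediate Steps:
(-7224 - 38089)*(Q - 16170) = (-7224 - 38089)*(-37394 - 16170) = -45313*(-53564) = 2427145532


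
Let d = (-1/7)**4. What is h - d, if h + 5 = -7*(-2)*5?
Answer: 156064/2401 ≈ 65.000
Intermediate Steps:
d = 1/2401 (d = (-1*1/7)**4 = (-1/7)**4 = 1/2401 ≈ 0.00041649)
h = 65 (h = -5 - 7*(-2)*5 = -5 + 14*5 = -5 + 70 = 65)
h - d = 65 - 1*1/2401 = 65 - 1/2401 = 156064/2401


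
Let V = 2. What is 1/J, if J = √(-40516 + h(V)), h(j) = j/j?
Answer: -I*√40515/40515 ≈ -0.0049681*I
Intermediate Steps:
h(j) = 1
J = I*√40515 (J = √(-40516 + 1) = √(-40515) = I*√40515 ≈ 201.28*I)
1/J = 1/(I*√40515) = -I*√40515/40515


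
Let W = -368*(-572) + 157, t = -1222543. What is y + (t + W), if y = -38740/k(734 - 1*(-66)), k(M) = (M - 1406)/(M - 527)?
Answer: -100438220/101 ≈ -9.9444e+5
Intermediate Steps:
W = 210653 (W = 210496 + 157 = 210653)
k(M) = (-1406 + M)/(-527 + M)
y = 1762670/101 (y = -38740*(-527 + (734 - 1*(-66)))/(-1406 + (734 - 1*(-66))) = -38740*(-527 + (734 + 66))/(-1406 + (734 + 66)) = -38740*(-527 + 800)/(-1406 + 800) = -38740/(-606/273) = -38740/((1/273)*(-606)) = -38740/(-202/91) = -38740*(-91/202) = 1762670/101 ≈ 17452.)
y + (t + W) = 1762670/101 + (-1222543 + 210653) = 1762670/101 - 1011890 = -100438220/101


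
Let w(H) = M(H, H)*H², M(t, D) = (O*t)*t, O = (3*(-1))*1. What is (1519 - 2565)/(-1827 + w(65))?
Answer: 523/26776851 ≈ 1.9532e-5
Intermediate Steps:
O = -3 (O = -3*1 = -3)
M(t, D) = -3*t² (M(t, D) = (-3*t)*t = -3*t²)
w(H) = -3*H⁴ (w(H) = (-3*H²)*H² = -3*H⁴)
(1519 - 2565)/(-1827 + w(65)) = (1519 - 2565)/(-1827 - 3*65⁴) = -1046/(-1827 - 3*17850625) = -1046/(-1827 - 53551875) = -1046/(-53553702) = -1046*(-1/53553702) = 523/26776851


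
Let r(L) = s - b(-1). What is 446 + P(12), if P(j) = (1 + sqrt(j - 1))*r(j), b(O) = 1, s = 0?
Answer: 445 - sqrt(11) ≈ 441.68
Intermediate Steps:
r(L) = -1 (r(L) = 0 - 1*1 = 0 - 1 = -1)
P(j) = -1 - sqrt(-1 + j) (P(j) = (1 + sqrt(j - 1))*(-1) = (1 + sqrt(-1 + j))*(-1) = -1 - sqrt(-1 + j))
446 + P(12) = 446 + (-1 - sqrt(-1 + 12)) = 446 + (-1 - sqrt(11)) = 445 - sqrt(11)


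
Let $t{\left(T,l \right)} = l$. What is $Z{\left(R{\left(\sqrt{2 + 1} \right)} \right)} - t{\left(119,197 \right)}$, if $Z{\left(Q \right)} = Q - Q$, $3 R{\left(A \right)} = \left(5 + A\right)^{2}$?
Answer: $-197$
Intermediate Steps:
$R{\left(A \right)} = \frac{\left(5 + A\right)^{2}}{3}$
$Z{\left(Q \right)} = 0$
$Z{\left(R{\left(\sqrt{2 + 1} \right)} \right)} - t{\left(119,197 \right)} = 0 - 197 = -197$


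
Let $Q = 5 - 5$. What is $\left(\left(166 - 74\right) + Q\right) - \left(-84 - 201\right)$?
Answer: $377$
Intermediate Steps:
$Q = 0$ ($Q = 5 - 5 = 0$)
$\left(\left(166 - 74\right) + Q\right) - \left(-84 - 201\right) = \left(\left(166 - 74\right) + 0\right) - \left(-84 - 201\right) = \left(92 + 0\right) - \left(-84 - 201\right) = 92 - -285 = 92 + 285 = 377$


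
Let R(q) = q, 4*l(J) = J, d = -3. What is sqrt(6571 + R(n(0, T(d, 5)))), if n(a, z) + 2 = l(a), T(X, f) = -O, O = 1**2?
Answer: sqrt(6569) ≈ 81.049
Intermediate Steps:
O = 1
l(J) = J/4
T(X, f) = -1 (T(X, f) = -1*1 = -1)
n(a, z) = -2 + a/4
sqrt(6571 + R(n(0, T(d, 5)))) = sqrt(6571 + (-2 + (1/4)*0)) = sqrt(6571 + (-2 + 0)) = sqrt(6571 - 2) = sqrt(6569)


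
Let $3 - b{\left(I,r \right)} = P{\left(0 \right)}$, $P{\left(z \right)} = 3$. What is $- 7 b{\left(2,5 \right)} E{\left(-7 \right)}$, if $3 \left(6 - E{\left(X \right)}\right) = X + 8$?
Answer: $0$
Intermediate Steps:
$b{\left(I,r \right)} = 0$ ($b{\left(I,r \right)} = 3 - 3 = 0$)
$E{\left(X \right)} = \frac{10}{3} - \frac{X}{3}$ ($E{\left(X \right)} = 6 - \frac{X + 8}{3} = 6 - \frac{8 + X}{3} = 6 - \left(\frac{8}{3} + \frac{X}{3}\right) = \frac{10}{3} - \frac{X}{3}$)
$- 7 b{\left(2,5 \right)} E{\left(-7 \right)} = \left(-7\right) 0 \left(\frac{10}{3} - - \frac{7}{3}\right) = 0 \left(\frac{10}{3} + \frac{7}{3}\right) = 0 \cdot \frac{17}{3} = 0$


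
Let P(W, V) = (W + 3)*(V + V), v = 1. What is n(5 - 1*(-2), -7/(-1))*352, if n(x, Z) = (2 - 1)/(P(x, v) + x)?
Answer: 352/27 ≈ 13.037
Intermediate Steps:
P(W, V) = 2*V*(3 + W) (P(W, V) = (3 + W)*(2*V) = 2*V*(3 + W))
n(x, Z) = 1/(6 + 3*x) (n(x, Z) = (2 - 1)/(2*1*(3 + x) + x) = 1/((6 + 2*x) + x) = 1/(6 + 3*x))
n(5 - 1*(-2), -7/(-1))*352 = (1/(3*(2 + (5 - 1*(-2)))))*352 = (1/(3*(2 + (5 + 2))))*352 = (1/(3*(2 + 7)))*352 = ((⅓)/9)*352 = ((⅓)*(⅑))*352 = (1/27)*352 = 352/27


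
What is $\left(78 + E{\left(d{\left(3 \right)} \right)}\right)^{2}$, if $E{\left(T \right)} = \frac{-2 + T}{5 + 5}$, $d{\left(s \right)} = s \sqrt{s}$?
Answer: $\frac{605311}{100} + \frac{1167 \sqrt{3}}{25} \approx 6134.0$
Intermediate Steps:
$d{\left(s \right)} = s^{\frac{3}{2}}$
$E{\left(T \right)} = - \frac{1}{5} + \frac{T}{10}$ ($E{\left(T \right)} = \frac{-2 + T}{10} = \left(-2 + T\right) \frac{1}{10} = - \frac{1}{5} + \frac{T}{10}$)
$\left(78 + E{\left(d{\left(3 \right)} \right)}\right)^{2} = \left(78 - \left(\frac{1}{5} - \frac{3^{\frac{3}{2}}}{10}\right)\right)^{2} = \left(78 - \left(\frac{1}{5} - \frac{3 \sqrt{3}}{10}\right)\right)^{2} = \left(\frac{389}{5} + \frac{3 \sqrt{3}}{10}\right)^{2}$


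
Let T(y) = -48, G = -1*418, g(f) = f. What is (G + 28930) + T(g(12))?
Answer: 28464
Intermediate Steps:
G = -418
(G + 28930) + T(g(12)) = (-418 + 28930) - 48 = 28512 - 48 = 28464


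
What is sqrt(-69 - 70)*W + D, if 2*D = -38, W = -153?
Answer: -19 - 153*I*sqrt(139) ≈ -19.0 - 1803.8*I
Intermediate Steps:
D = -19 (D = (1/2)*(-38) = -19)
sqrt(-69 - 70)*W + D = sqrt(-69 - 70)*(-153) - 19 = sqrt(-139)*(-153) - 19 = (I*sqrt(139))*(-153) - 19 = -153*I*sqrt(139) - 19 = -19 - 153*I*sqrt(139)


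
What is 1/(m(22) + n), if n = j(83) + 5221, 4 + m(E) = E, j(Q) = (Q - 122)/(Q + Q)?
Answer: 166/869635 ≈ 0.00019088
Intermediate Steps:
j(Q) = (-122 + Q)/(2*Q) (j(Q) = (-122 + Q)/((2*Q)) = (-122 + Q)*(1/(2*Q)) = (-122 + Q)/(2*Q))
m(E) = -4 + E
n = 866647/166 (n = (½)*(-122 + 83)/83 + 5221 = (½)*(1/83)*(-39) + 5221 = -39/166 + 5221 = 866647/166 ≈ 5220.8)
1/(m(22) + n) = 1/((-4 + 22) + 866647/166) = 1/(18 + 866647/166) = 1/(869635/166) = 166/869635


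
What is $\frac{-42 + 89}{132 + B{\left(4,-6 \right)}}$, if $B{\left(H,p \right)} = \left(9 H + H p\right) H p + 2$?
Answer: $- \frac{47}{154} \approx -0.30519$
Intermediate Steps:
$B{\left(H,p \right)} = 2 + H p \left(9 H + H p\right)$ ($B{\left(H,p \right)} = H \left(9 H + H p\right) p + 2 = H p \left(9 H + H p\right) + 2 = 2 + H p \left(9 H + H p\right)$)
$\frac{-42 + 89}{132 + B{\left(4,-6 \right)}} = \frac{-42 + 89}{132 + \left(2 + 4^{2} \left(-6\right)^{2} + 9 \left(-6\right) 4^{2}\right)} = \frac{1}{132 + \left(2 + 16 \cdot 36 + 9 \left(-6\right) 16\right)} 47 = \frac{1}{132 + \left(2 + 576 - 864\right)} 47 = \frac{1}{132 - 286} \cdot 47 = \frac{1}{-154} \cdot 47 = \left(- \frac{1}{154}\right) 47 = - \frac{47}{154}$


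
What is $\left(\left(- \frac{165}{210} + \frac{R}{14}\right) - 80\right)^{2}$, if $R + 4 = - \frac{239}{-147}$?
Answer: $\frac{6939389809}{1058841} \approx 6553.8$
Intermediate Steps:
$R = - \frac{349}{147}$ ($R = -4 - \frac{239}{-147} = -4 - - \frac{239}{147} = -4 + \frac{239}{147} = - \frac{349}{147} \approx -2.3741$)
$\left(\left(- \frac{165}{210} + \frac{R}{14}\right) - 80\right)^{2} = \left(\left(- \frac{165}{210} - \frac{349}{147 \cdot 14}\right) - 80\right)^{2} = \left(\left(\left(-165\right) \frac{1}{210} - \frac{349}{2058}\right) - 80\right)^{2} = \left(\left(- \frac{11}{14} - \frac{349}{2058}\right) - 80\right)^{2} = \left(- \frac{983}{1029} - 80\right)^{2} = \left(- \frac{83303}{1029}\right)^{2} = \frac{6939389809}{1058841}$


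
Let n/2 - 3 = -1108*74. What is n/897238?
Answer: -81989/448619 ≈ -0.18276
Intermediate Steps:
n = -163978 (n = 6 + 2*(-1108*74) = 6 + 2*(-81992) = 6 - 163984 = -163978)
n/897238 = -163978/897238 = -163978*1/897238 = -81989/448619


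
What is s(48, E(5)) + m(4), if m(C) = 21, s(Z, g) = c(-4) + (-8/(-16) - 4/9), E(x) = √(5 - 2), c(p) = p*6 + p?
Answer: -125/18 ≈ -6.9444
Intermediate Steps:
c(p) = 7*p (c(p) = 6*p + p = 7*p)
E(x) = √3
s(Z, g) = -503/18 (s(Z, g) = 7*(-4) + (-8/(-16) - 4/9) = -28 + (-8*(-1/16) - 4*⅑) = -28 + (½ - 4/9) = -28 + 1/18 = -503/18)
s(48, E(5)) + m(4) = -503/18 + 21 = -125/18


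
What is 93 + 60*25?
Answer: 1593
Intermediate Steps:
93 + 60*25 = 93 + 1500 = 1593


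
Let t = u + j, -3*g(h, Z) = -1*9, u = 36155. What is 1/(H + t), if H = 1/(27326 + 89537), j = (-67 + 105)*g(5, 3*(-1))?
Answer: 116863/4238504148 ≈ 2.7572e-5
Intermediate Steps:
g(h, Z) = 3 (g(h, Z) = -(-1)*9/3 = -1/3*(-9) = 3)
j = 114 (j = (-67 + 105)*3 = 38*3 = 114)
H = 1/116863 ≈ 8.5570e-6
t = 36269 (t = 36155 + 114 = 36269)
1/(H + t) = 1/(1/116863 + 36269) = 1/(4238504148/116863) = 116863/4238504148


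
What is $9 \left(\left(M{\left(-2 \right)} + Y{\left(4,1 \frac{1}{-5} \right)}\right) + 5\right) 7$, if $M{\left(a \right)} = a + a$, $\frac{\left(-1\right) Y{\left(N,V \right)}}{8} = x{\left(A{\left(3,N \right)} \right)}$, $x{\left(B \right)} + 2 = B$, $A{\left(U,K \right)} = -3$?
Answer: $2583$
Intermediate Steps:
$x{\left(B \right)} = -2 + B$
$Y{\left(N,V \right)} = 40$ ($Y{\left(N,V \right)} = - 8 \left(-2 - 3\right) = \left(-8\right) \left(-5\right) = 40$)
$M{\left(a \right)} = 2 a$
$9 \left(\left(M{\left(-2 \right)} + Y{\left(4,1 \frac{1}{-5} \right)}\right) + 5\right) 7 = 9 \left(\left(2 \left(-2\right) + 40\right) + 5\right) 7 = 9 \left(\left(-4 + 40\right) + 5\right) 7 = 9 \left(36 + 5\right) 7 = 9 \cdot 41 \cdot 7 = 369 \cdot 7 = 2583$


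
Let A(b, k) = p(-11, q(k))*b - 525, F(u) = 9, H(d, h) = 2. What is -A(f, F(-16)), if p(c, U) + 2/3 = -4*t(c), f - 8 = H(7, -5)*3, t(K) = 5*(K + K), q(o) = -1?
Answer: -16877/3 ≈ -5625.7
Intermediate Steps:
t(K) = 10*K (t(K) = 5*(2*K) = 10*K)
f = 14 (f = 8 + 2*3 = 8 + 6 = 14)
p(c, U) = -2/3 - 40*c
A(b, k) = -525 + 1318*b/3 (A(b, k) = (-2/3 - 40*(-11))*b - 525 = (-2/3 + 440)*b - 525 = 1318*b/3 - 525 = -525 + 1318*b/3)
-A(f, F(-16)) = -(-525 + (1318/3)*14) = -(-525 + 18452/3) = -1*16877/3 = -16877/3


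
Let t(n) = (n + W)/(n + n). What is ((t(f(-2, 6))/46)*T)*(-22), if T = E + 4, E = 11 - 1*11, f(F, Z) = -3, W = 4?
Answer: 22/69 ≈ 0.31884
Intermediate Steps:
t(n) = (4 + n)/(2*n) (t(n) = (n + 4)/(n + n) = (4 + n)/((2*n)) = (4 + n)*(1/(2*n)) = (4 + n)/(2*n))
E = 0 (E = 11 - 11 = 0)
T = 4 (T = 0 + 4 = 4)
((t(f(-2, 6))/46)*T)*(-22) = ((((½)*(4 - 3)/(-3))/46)*4)*(-22) = ((((½)*(-⅓)*1)*(1/46))*4)*(-22) = (-⅙*1/46*4)*(-22) = -1/276*4*(-22) = -1/69*(-22) = 22/69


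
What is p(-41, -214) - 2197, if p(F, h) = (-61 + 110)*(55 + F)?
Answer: -1511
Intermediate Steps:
p(F, h) = 2695 + 49*F (p(F, h) = 49*(55 + F) = 2695 + 49*F)
p(-41, -214) - 2197 = (2695 + 49*(-41)) - 2197 = (2695 - 2009) - 2197 = 686 - 2197 = -1511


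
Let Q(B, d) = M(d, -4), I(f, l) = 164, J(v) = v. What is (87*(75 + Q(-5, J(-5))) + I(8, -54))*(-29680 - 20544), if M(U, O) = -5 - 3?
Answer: -300992432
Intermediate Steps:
M(U, O) = -8
Q(B, d) = -8
(87*(75 + Q(-5, J(-5))) + I(8, -54))*(-29680 - 20544) = (87*(75 - 8) + 164)*(-29680 - 20544) = (87*67 + 164)*(-50224) = (5829 + 164)*(-50224) = 5993*(-50224) = -300992432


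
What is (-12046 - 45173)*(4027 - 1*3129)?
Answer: -51382662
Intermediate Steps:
(-12046 - 45173)*(4027 - 1*3129) = -57219*(4027 - 3129) = -57219*898 = -51382662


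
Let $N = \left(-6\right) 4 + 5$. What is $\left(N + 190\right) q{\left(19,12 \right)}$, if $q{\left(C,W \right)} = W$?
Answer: $2052$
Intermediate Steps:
$N = -19$ ($N = -24 + 5 = -19$)
$\left(N + 190\right) q{\left(19,12 \right)} = \left(-19 + 190\right) 12 = 171 \cdot 12 = 2052$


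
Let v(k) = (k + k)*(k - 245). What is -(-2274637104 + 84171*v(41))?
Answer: 3682649592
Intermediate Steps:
v(k) = 2*k*(-245 + k) (v(k) = (2*k)*(-245 + k) = 2*k*(-245 + k))
-(-2274637104 + 84171*v(41)) = -84171/(1/(-27024 + 2*41*(-245 + 41))) = -84171/(1/(-27024 + 2*41*(-204))) = -84171/(1/(-27024 - 16728)) = -84171/(1/(-43752)) = -84171/(-1/43752) = -84171*(-43752) = 3682649592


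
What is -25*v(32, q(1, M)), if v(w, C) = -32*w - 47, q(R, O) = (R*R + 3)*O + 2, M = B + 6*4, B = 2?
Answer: 26775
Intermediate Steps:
M = 26 (M = 2 + 6*4 = 2 + 24 = 26)
q(R, O) = 2 + O*(3 + R**2) (q(R, O) = (R**2 + 3)*O + 2 = (3 + R**2)*O + 2 = O*(3 + R**2) + 2 = 2 + O*(3 + R**2))
v(w, C) = -47 - 32*w
-25*v(32, q(1, M)) = -25*(-47 - 32*32) = -25*(-47 - 1024) = -25*(-1071) = 26775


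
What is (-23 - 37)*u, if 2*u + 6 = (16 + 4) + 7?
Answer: -630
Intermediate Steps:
u = 21/2 (u = -3 + ((16 + 4) + 7)/2 = -3 + (20 + 7)/2 = -3 + (½)*27 = -3 + 27/2 = 21/2 ≈ 10.500)
(-23 - 37)*u = (-23 - 37)*(21/2) = -60*21/2 = -630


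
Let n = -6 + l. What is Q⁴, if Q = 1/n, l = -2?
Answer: 1/4096 ≈ 0.00024414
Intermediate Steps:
n = -8 (n = -6 - 2 = -8)
Q = -⅛ (Q = 1/(-8) = -⅛ ≈ -0.12500)
Q⁴ = (-⅛)⁴ = 1/4096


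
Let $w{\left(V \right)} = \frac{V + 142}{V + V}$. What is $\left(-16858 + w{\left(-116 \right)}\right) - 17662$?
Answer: $- \frac{4004333}{116} \approx -34520.0$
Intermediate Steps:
$w{\left(V \right)} = \frac{142 + V}{2 V}$
$\left(-16858 + w{\left(-116 \right)}\right) - 17662 = \left(-16858 + \frac{142 - 116}{2 \left(-116\right)}\right) - 17662 = \left(-16858 + \frac{1}{2} \left(- \frac{1}{116}\right) 26\right) - 17662 = \left(-16858 - \frac{13}{116}\right) - 17662 = - \frac{1955541}{116} - 17662 = - \frac{4004333}{116}$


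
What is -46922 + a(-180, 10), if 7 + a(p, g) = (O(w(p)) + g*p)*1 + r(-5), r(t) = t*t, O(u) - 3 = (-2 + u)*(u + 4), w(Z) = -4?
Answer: -48701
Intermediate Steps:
O(u) = 3 + (-2 + u)*(4 + u) (O(u) = 3 + (-2 + u)*(u + 4) = 3 + (-2 + u)*(4 + u))
r(t) = t²
a(p, g) = 21 + g*p (a(p, g) = -7 + (((-5 + (-4)² + 2*(-4)) + g*p)*1 + (-5)²) = -7 + (((-5 + 16 - 8) + g*p)*1 + 25) = -7 + ((3 + g*p)*1 + 25) = -7 + ((3 + g*p) + 25) = -7 + (28 + g*p) = 21 + g*p)
-46922 + a(-180, 10) = -46922 + (21 + 10*(-180)) = -46922 + (21 - 1800) = -46922 - 1779 = -48701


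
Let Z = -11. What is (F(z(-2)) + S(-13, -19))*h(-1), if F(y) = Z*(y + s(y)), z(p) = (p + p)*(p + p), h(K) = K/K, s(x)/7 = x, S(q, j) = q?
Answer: -1421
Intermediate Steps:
s(x) = 7*x
h(K) = 1
z(p) = 4*p**2 (z(p) = (2*p)*(2*p) = 4*p**2)
F(y) = -88*y (F(y) = -11*(y + 7*y) = -88*y)
(F(z(-2)) + S(-13, -19))*h(-1) = (-352*(-2)**2 - 13)*1 = (-352*4 - 13)*1 = (-88*16 - 13)*1 = (-1408 - 13)*1 = -1421*1 = -1421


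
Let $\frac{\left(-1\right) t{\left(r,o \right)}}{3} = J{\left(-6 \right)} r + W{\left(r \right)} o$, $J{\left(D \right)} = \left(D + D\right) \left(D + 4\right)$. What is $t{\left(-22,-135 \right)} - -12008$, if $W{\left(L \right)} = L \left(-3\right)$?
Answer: $40322$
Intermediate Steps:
$W{\left(L \right)} = - 3 L$
$J{\left(D \right)} = 2 D \left(4 + D\right)$
$t{\left(r,o \right)} = - 72 r + 9 o r$ ($t{\left(r,o \right)} = - 3 \left(2 \left(-6\right) \left(4 - 6\right) r + - 3 r o\right) = - 3 \left(2 \left(-6\right) \left(-2\right) r - 3 o r\right) = - 3 \left(24 r - 3 o r\right) = - 72 r + 9 o r$)
$t{\left(-22,-135 \right)} - -12008 = 9 \left(-22\right) \left(-8 - 135\right) - -12008 = 9 \left(-22\right) \left(-143\right) + 12008 = 28314 + 12008 = 40322$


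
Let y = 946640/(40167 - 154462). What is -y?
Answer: 189328/22859 ≈ 8.2824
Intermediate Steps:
y = -189328/22859 (y = 946640/(-114295) = 946640*(-1/114295) = -189328/22859 ≈ -8.2824)
-y = -1*(-189328/22859) = 189328/22859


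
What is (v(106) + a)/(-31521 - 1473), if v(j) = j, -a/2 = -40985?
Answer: -41038/16497 ≈ -2.4876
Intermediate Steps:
a = 81970 (a = -2*(-40985) = 81970)
(v(106) + a)/(-31521 - 1473) = (106 + 81970)/(-31521 - 1473) = 82076/(-32994) = 82076*(-1/32994) = -41038/16497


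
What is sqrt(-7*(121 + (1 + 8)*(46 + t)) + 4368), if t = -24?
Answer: sqrt(2135) ≈ 46.206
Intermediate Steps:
sqrt(-7*(121 + (1 + 8)*(46 + t)) + 4368) = sqrt(-7*(121 + (1 + 8)*(46 - 24)) + 4368) = sqrt(-7*(121 + 9*22) + 4368) = sqrt(-7*(121 + 198) + 4368) = sqrt(-7*319 + 4368) = sqrt(-2233 + 4368) = sqrt(2135)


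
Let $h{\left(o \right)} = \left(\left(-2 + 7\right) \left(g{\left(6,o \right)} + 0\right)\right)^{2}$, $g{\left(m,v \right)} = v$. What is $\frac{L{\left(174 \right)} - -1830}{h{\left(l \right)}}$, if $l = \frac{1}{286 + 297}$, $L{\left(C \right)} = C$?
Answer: $\frac{681137556}{25} \approx 2.7246 \cdot 10^{7}$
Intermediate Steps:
$l = \frac{1}{583} \approx 0.0017153$
$h{\left(o \right)} = 25 o^{2}$ ($h{\left(o \right)} = \left(\left(-2 + 7\right) \left(o + 0\right)\right)^{2} = \left(5 o\right)^{2} = 25 o^{2}$)
$\frac{L{\left(174 \right)} - -1830}{h{\left(l \right)}} = \frac{174 - -1830}{25 \left(\frac{1}{583}\right)^{2}} = \frac{174 + 1830}{25 \cdot \frac{1}{339889}} = \frac{2004}{\frac{25}{339889}} = 2004 \cdot \frac{339889}{25} = \frac{681137556}{25}$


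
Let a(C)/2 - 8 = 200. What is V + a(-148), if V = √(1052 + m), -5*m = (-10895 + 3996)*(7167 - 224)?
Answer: 416 + √239525085/5 ≈ 3511.3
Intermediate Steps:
m = 47899757/5 (m = -(-10895 + 3996)*(7167 - 224)/5 = -(-6899)*6943/5 = -⅕*(-47899757) = 47899757/5 ≈ 9.5800e+6)
a(C) = 416 (a(C) = 16 + 2*200 = 16 + 400 = 416)
V = √239525085/5 (V = √(1052 + 47899757/5) = √(47905017/5) = √239525085/5 ≈ 3095.3)
V + a(-148) = √239525085/5 + 416 = 416 + √239525085/5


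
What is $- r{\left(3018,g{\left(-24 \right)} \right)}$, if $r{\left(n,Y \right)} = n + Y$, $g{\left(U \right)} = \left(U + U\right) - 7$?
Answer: $-2963$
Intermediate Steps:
$g{\left(U \right)} = -7 + 2 U$ ($g{\left(U \right)} = 2 U - 7 = -7 + 2 U$)
$r{\left(n,Y \right)} = Y + n$
$- r{\left(3018,g{\left(-24 \right)} \right)} = - (\left(-7 + 2 \left(-24\right)\right) + 3018) = - (\left(-7 - 48\right) + 3018) = - (-55 + 3018) = \left(-1\right) 2963 = -2963$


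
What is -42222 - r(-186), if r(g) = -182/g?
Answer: -3926737/93 ≈ -42223.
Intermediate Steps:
-42222 - r(-186) = -42222 - (-182)/(-186) = -42222 - (-182)*(-1)/186 = -42222 - 1*91/93 = -42222 - 91/93 = -3926737/93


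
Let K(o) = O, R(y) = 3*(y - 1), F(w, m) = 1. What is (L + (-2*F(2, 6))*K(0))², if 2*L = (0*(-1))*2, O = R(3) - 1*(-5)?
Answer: 484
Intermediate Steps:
R(y) = -3 + 3*y (R(y) = 3*(-1 + y) = -3 + 3*y)
O = 11 (O = (-3 + 3*3) - 1*(-5) = (-3 + 9) + 5 = 6 + 5 = 11)
K(o) = 11
L = 0 (L = ((0*(-1))*2)/2 = (0*2)/2 = (½)*0 = 0)
(L + (-2*F(2, 6))*K(0))² = (0 - 2*1*11)² = (0 - 2*11)² = (0 - 22)² = (-22)² = 484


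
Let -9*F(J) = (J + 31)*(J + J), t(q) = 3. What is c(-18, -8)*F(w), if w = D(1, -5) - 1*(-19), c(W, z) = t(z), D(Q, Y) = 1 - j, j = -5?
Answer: -2800/3 ≈ -933.33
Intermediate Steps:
D(Q, Y) = 6 (D(Q, Y) = 1 - 1*(-5) = 1 + 5 = 6)
c(W, z) = 3
w = 25 (w = 6 - 1*(-19) = 6 + 19 = 25)
F(J) = -2*J*(31 + J)/9 (F(J) = -(J + 31)*(J + J)/9 = -(31 + J)*2*J/9 = -2*J*(31 + J)/9)
c(-18, -8)*F(w) = 3*(-2/9*25*(31 + 25)) = 3*(-2/9*25*56) = 3*(-2800/9) = -2800/3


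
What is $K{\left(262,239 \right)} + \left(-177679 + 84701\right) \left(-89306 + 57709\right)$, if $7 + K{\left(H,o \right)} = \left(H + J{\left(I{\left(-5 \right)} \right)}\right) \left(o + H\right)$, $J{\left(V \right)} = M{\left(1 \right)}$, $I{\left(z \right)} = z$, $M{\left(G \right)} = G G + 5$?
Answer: $2937960127$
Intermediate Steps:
$M{\left(G \right)} = 5 + G^{2}$ ($M{\left(G \right)} = G^{2} + 5 = 5 + G^{2}$)
$J{\left(V \right)} = 6$ ($J{\left(V \right)} = 5 + 1^{2} = 5 + 1 = 6$)
$K{\left(H,o \right)} = -7 + \left(6 + H\right) \left(H + o\right)$ ($K{\left(H,o \right)} = -7 + \left(H + 6\right) \left(o + H\right) = -7 + \left(6 + H\right) \left(H + o\right)$)
$K{\left(262,239 \right)} + \left(-177679 + 84701\right) \left(-89306 + 57709\right) = \left(-7 + 262^{2} + 6 \cdot 262 + 6 \cdot 239 + 262 \cdot 239\right) + \left(-177679 + 84701\right) \left(-89306 + 57709\right) = \left(-7 + 68644 + 1572 + 1434 + 62618\right) - -2937825866 = 134261 + 2937825866 = 2937960127$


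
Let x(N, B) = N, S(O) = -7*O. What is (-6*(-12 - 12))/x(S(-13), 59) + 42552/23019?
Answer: 2395656/698243 ≈ 3.4310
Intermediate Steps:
(-6*(-12 - 12))/x(S(-13), 59) + 42552/23019 = (-6*(-12 - 12))/((-7*(-13))) + 42552/23019 = -6*(-24)/91 + 42552*(1/23019) = 144*(1/91) + 14184/7673 = 144/91 + 14184/7673 = 2395656/698243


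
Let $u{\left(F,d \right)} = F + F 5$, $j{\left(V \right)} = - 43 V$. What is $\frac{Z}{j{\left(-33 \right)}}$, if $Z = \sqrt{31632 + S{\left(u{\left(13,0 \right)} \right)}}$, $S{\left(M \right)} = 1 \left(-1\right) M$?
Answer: $\frac{\sqrt{3506}}{473} \approx 0.12518$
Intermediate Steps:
$u{\left(F,d \right)} = 6 F$ ($u{\left(F,d \right)} = F + 5 F = 6 F$)
$S{\left(M \right)} = - M$
$Z = 3 \sqrt{3506}$ ($Z = \sqrt{31632 - 6 \cdot 13} = \sqrt{31632 - 78} = \sqrt{31554} = 3 \sqrt{3506} \approx 177.63$)
$\frac{Z}{j{\left(-33 \right)}} = \frac{3 \sqrt{3506}}{\left(-43\right) \left(-33\right)} = \frac{3 \sqrt{3506}}{1419} = 3 \sqrt{3506} \cdot \frac{1}{1419} = \frac{\sqrt{3506}}{473}$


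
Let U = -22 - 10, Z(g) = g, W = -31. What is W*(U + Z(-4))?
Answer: 1116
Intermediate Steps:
U = -32
W*(U + Z(-4)) = -31*(-32 - 4) = -31*(-36) = 1116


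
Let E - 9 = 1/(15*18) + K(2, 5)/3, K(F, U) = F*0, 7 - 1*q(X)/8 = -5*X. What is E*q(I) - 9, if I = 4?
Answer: 9679/5 ≈ 1935.8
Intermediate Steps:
q(X) = 56 + 40*X (q(X) = 56 - (-40)*X = 56 + 40*X)
K(F, U) = 0
E = 2431/270 (E = 9 + (1/(15*18) + 0/3) = 9 + ((1/15)*(1/18) + 0*(⅓)) = 9 + (1/270 + 0) = 9 + 1/270 = 2431/270 ≈ 9.0037)
E*q(I) - 9 = 2431*(56 + 40*4)/270 - 9 = 2431*(56 + 160)/270 - 9 = (2431/270)*216 - 9 = 9724/5 - 9 = 9679/5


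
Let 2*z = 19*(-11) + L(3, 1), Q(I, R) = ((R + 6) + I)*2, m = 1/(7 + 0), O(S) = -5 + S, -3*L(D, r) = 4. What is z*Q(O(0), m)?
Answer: -5048/21 ≈ -240.38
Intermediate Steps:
L(D, r) = -4/3 (L(D, r) = -1/3*4 = -4/3)
m = 1/7 ≈ 0.14286
Q(I, R) = 12 + 2*I + 2*R (Q(I, R) = ((6 + R) + I)*2 = (6 + I + R)*2 = 12 + 2*I + 2*R)
z = -631/6 (z = (19*(-11) - 4/3)/2 = (-209 - 4/3)/2 = (1/2)*(-631/3) = -631/6 ≈ -105.17)
z*Q(O(0), m) = -631*(12 + 2*(-5 + 0) + 2*(1/7))/6 = -631*(12 + 2*(-5) + 2/7)/6 = -631*(12 - 10 + 2/7)/6 = -631/6*16/7 = -5048/21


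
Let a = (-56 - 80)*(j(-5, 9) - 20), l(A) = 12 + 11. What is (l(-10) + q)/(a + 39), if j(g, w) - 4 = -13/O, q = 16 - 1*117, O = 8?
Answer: -13/406 ≈ -0.032020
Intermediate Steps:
q = -101 (q = 16 - 117 = -101)
l(A) = 23
j(g, w) = 19/8 (j(g, w) = 4 - 13/8 = 19/8)
a = 2397 (a = (-56 - 80)*(19/8 - 20) = -136*(-141/8) = 2397)
(l(-10) + q)/(a + 39) = (23 - 101)/(2397 + 39) = -78/2436 = -78*1/2436 = -13/406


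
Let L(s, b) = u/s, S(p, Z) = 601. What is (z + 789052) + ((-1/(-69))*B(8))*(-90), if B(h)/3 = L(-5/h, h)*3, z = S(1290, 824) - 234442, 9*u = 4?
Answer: 12770045/23 ≈ 5.5522e+5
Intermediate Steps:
u = 4/9 (u = (⅑)*4 = 4/9 ≈ 0.44444)
L(s, b) = 4/(9*s)
z = -233841 (z = 601 - 234442 = -233841)
B(h) = -4*h/5 (B(h) = 3*((4/(9*((-5/h))))*3) = 3*((4*(-h/5)/9)*3) = 3*(-4*h/45*3) = 3*(-4*h/15) = -4*h/5)
(z + 789052) + ((-1/(-69))*B(8))*(-90) = (-233841 + 789052) + ((-1/(-69))*(-⅘*8))*(-90) = 555211 + (-1*(-1/69)*(-32/5))*(-90) = 555211 + ((1/69)*(-32/5))*(-90) = 555211 - 32/345*(-90) = 555211 + 192/23 = 12770045/23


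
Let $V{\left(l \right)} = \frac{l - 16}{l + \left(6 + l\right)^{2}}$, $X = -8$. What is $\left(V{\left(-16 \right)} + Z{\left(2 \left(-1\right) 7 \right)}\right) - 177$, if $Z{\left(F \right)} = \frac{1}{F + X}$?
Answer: $- \frac{81971}{462} \approx -177.43$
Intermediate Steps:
$Z{\left(F \right)} = \frac{1}{-8 + F}$ ($Z{\left(F \right)} = \frac{1}{F - 8} = \frac{1}{-8 + F}$)
$V{\left(l \right)} = \frac{-16 + l}{l + \left(6 + l\right)^{2}}$
$\left(V{\left(-16 \right)} + Z{\left(2 \left(-1\right) 7 \right)}\right) - 177 = \left(\frac{-16 - 16}{-16 + \left(6 - 16\right)^{2}} + \frac{1}{-8 + 2 \left(-1\right) 7}\right) - 177 = \left(\frac{1}{-16 + \left(-10\right)^{2}} \left(-32\right) + \frac{1}{-8 - 14}\right) - 177 = \left(\frac{1}{-16 + 100} \left(-32\right) + \frac{1}{-8 - 14}\right) - 177 = \left(\frac{1}{84} \left(-32\right) + \frac{1}{-22}\right) - 177 = \left(\frac{1}{84} \left(-32\right) - \frac{1}{22}\right) - 177 = \left(- \frac{8}{21} - \frac{1}{22}\right) - 177 = - \frac{197}{462} - 177 = - \frac{81971}{462}$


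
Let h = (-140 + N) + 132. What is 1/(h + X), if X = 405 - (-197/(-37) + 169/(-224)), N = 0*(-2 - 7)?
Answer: 8288/3252461 ≈ 0.0025482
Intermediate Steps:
N = 0 (N = 0*(-9) = 0)
h = -8 (h = (-140 + 0) + 132 = -140 + 132 = -8)
X = 3318765/8288 (X = 405 - (-197*(-1/37) + 169*(-1/224)) = 405 - (197/37 - 169/224) = 405 - 1*37875/8288 = 405 - 37875/8288 = 3318765/8288 ≈ 400.43)
1/(h + X) = 1/(-8 + 3318765/8288) = 1/(3252461/8288) = 8288/3252461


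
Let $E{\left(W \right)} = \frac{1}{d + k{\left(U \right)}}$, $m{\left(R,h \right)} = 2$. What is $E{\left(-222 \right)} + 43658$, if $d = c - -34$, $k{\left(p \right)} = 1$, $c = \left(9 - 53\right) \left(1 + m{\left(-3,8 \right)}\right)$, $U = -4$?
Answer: $\frac{4234825}{97} \approx 43658.0$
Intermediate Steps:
$c = -132$ ($c = \left(9 - 53\right) \left(1 + 2\right) = \left(-44\right) 3 = -132$)
$d = -98$ ($d = -132 - -34 = -132 + 34 = -98$)
$E{\left(W \right)} = - \frac{1}{97}$ ($E{\left(W \right)} = \frac{1}{-98 + 1} = \frac{1}{-97} = - \frac{1}{97}$)
$E{\left(-222 \right)} + 43658 = - \frac{1}{97} + 43658 = \frac{4234825}{97}$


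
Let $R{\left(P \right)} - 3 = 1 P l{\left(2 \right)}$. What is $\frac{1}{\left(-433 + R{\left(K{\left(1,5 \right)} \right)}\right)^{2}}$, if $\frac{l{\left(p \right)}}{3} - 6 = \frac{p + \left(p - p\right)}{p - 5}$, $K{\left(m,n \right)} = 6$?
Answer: $\frac{1}{111556} \approx 8.9641 \cdot 10^{-6}$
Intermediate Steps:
$l{\left(p \right)} = 18 + \frac{3 p}{-5 + p}$ ($l{\left(p \right)} = 18 + 3 \frac{p + \left(p - p\right)}{p - 5} = 18 + 3 \frac{p + 0}{-5 + p} = 18 + 3 \frac{p}{-5 + p} = 18 + \frac{3 p}{-5 + p}$)
$R{\left(P \right)} = 3 + 16 P$ ($R{\left(P \right)} = 3 + 1 P \frac{3 \left(-30 + 7 \cdot 2\right)}{-5 + 2} = 3 + P \frac{3 \left(-30 + 14\right)}{-3} = 3 + P 3 \left(- \frac{1}{3}\right) \left(-16\right) = 3 + P 16 = 3 + 16 P$)
$\frac{1}{\left(-433 + R{\left(K{\left(1,5 \right)} \right)}\right)^{2}} = \frac{1}{\left(-433 + \left(3 + 16 \cdot 6\right)\right)^{2}} = \frac{1}{\left(-433 + \left(3 + 96\right)\right)^{2}} = \frac{1}{\left(-433 + 99\right)^{2}} = \frac{1}{\left(-334\right)^{2}} = \frac{1}{111556}$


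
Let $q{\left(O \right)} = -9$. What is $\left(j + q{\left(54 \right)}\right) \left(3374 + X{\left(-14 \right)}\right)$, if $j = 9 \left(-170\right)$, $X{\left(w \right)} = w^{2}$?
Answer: $-5494230$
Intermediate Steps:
$j = -1530$
$\left(j + q{\left(54 \right)}\right) \left(3374 + X{\left(-14 \right)}\right) = \left(-1530 - 9\right) \left(3374 + \left(-14\right)^{2}\right) = - 1539 \left(3374 + 196\right) = \left(-1539\right) 3570 = -5494230$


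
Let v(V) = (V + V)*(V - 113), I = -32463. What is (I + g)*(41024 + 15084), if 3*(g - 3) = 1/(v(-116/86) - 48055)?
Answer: -482362158992507612/264849969 ≈ -1.8213e+9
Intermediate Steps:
v(V) = 2*V*(-113 + V) (v(V) = (2*V)*(-113 + V) = 2*V*(-113 + V))
g = 794548058/264849969 (g = 3 + 1/(3*(2*(-116/86)*(-113 - 116/86) - 48055)) = 3 + 1/(3*(2*(-116*1/86)*(-113 - 116*1/86) - 48055)) = 3 + 1/(3*(2*(-58/43)*(-113 - 58/43) - 48055)) = 3 + 1/(3*(2*(-58/43)*(-4917/43) - 48055)) = 3 + 1/(3*(570372/1849 - 48055)) = 3 + 1/(3*(-88283323/1849)) = 3 + (⅓)*(-1849/88283323) = 3 - 1849/264849969 = 794548058/264849969 ≈ 3.0000)
(I + g)*(41024 + 15084) = (-32463 + 794548058/264849969)*(41024 + 15084) = -8597029995589/264849969*56108 = -482362158992507612/264849969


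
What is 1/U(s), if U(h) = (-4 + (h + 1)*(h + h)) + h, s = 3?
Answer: 1/23 ≈ 0.043478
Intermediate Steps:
U(h) = -4 + h + 2*h*(1 + h) (U(h) = (-4 + (1 + h)*(2*h)) + h = (-4 + 2*h*(1 + h)) + h = -4 + h + 2*h*(1 + h))
1/U(s) = 1/(-4 + 2*3² + 3*3) = 1/(-4 + 2*9 + 9) = 1/(-4 + 18 + 9) = 1/23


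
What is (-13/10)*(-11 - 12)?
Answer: 299/10 ≈ 29.900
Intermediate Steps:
(-13/10)*(-11 - 12) = -13*⅒*(-23) = -13/10*(-23) = 299/10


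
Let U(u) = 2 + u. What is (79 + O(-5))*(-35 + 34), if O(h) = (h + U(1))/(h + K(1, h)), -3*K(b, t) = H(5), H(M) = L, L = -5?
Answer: -398/5 ≈ -79.600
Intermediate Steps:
H(M) = -5
K(b, t) = 5/3 (K(b, t) = -1/3*(-5) = 5/3)
O(h) = (3 + h)/(5/3 + h) (O(h) = (h + (2 + 1))/(h + 5/3) = (h + 3)/(5/3 + h) = (3 + h)/(5/3 + h))
(79 + O(-5))*(-35 + 34) = (79 + 3*(3 - 5)/(5 + 3*(-5)))*(-35 + 34) = (79 + 3*(-2)/(5 - 15))*(-1) = (79 + 3*(-2)/(-10))*(-1) = (79 + 3*(-1/10)*(-2))*(-1) = (79 + 3/5)*(-1) = (398/5)*(-1) = -398/5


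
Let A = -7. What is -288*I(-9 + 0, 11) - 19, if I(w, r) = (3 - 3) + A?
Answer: 1997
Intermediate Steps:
I(w, r) = -7 (I(w, r) = (3 - 3) - 7 = 0 - 7 = -7)
-288*I(-9 + 0, 11) - 19 = -288*(-7) - 19 = 2016 - 19 = 1997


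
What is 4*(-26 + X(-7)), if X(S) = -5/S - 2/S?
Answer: -100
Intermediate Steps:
X(S) = -7/S
4*(-26 + X(-7)) = 4*(-26 - 7/(-7)) = 4*(-26 - 7*(-⅐)) = 4*(-26 + 1) = 4*(-25) = -100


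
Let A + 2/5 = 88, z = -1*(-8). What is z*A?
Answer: 3504/5 ≈ 700.80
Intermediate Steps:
z = 8
A = 438/5 (A = -⅖ + 88 = 438/5 ≈ 87.600)
z*A = 8*(438/5) = 3504/5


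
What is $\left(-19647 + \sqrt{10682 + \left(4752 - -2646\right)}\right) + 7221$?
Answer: $-12426 + 4 \sqrt{1130} \approx -12292.0$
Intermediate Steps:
$\left(-19647 + \sqrt{10682 + \left(4752 - -2646\right)}\right) + 7221 = \left(-19647 + \sqrt{10682 + \left(4752 + 2646\right)}\right) + 7221 = \left(-19647 + \sqrt{10682 + 7398}\right) + 7221 = \left(-19647 + \sqrt{18080}\right) + 7221 = \left(-19647 + 4 \sqrt{1130}\right) + 7221 = -12426 + 4 \sqrt{1130}$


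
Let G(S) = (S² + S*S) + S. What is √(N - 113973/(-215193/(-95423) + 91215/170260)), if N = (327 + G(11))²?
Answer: 2*√27007402972570614538041/604570255 ≈ 543.66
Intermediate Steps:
G(S) = S + 2*S² (G(S) = (S² + S²) + S = 2*S² + S = S + 2*S²)
N = 336400 (N = (327 + 11*(1 + 2*11))² = (327 + 11*(1 + 22))² = (327 + 11*23)² = (327 + 253)² = 580² = 336400)
√(N - 113973/(-215193/(-95423) + 91215/170260)) = √(336400 - 113973/(-215193/(-95423) + 91215/170260)) = √(336400 - 113973/(-215193*(-1/95423) + 91215*(1/170260))) = √(336400 - 113973/(215193/95423 + 18243/34052)) = √(336400 - 113973/9068553825/3249343996) = √(336400 - 113973*3249343996/9068553825) = √(336400 - 123445827752036/3022851275) = √(893441341157964/3022851275) = 2*√27007402972570614538041/604570255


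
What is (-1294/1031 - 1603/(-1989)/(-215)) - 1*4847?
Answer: -2137557009578/440891685 ≈ -4848.3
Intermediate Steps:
(-1294/1031 - 1603/(-1989)/(-215)) - 1*4847 = (-1294*1/1031 - 1603*(-1/1989)*(-1/215)) - 4847 = (-1294/1031 + (1603/1989)*(-1/215)) - 4847 = (-1294/1031 - 1603/427635) - 4847 = -555012383/440891685 - 4847 = -2137557009578/440891685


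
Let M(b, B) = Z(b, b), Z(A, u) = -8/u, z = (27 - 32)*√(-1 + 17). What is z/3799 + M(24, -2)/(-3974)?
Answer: -234641/45291678 ≈ -0.0051807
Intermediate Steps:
z = -20 (z = -5*√16 = -5*4 = -20)
M(b, B) = -8/b
z/3799 + M(24, -2)/(-3974) = -20/3799 - 8/24/(-3974) = -20*1/3799 - 8*1/24*(-1/3974) = -20/3799 - ⅓*(-1/3974) = -20/3799 + 1/11922 = -234641/45291678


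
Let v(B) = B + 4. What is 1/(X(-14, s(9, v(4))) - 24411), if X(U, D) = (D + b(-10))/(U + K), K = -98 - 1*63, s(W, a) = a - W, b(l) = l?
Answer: -175/4271914 ≈ -4.0965e-5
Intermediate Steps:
v(B) = 4 + B
K = -161 (K = -98 - 63 = -161)
X(U, D) = (-10 + D)/(-161 + U) (X(U, D) = (D - 10)/(U - 161) = (-10 + D)/(-161 + U))
1/(X(-14, s(9, v(4))) - 24411) = 1/((-10 + ((4 + 4) - 1*9))/(-161 - 14) - 24411) = 1/((-10 + (8 - 9))/(-175) - 24411) = 1/(-(-10 - 1)/175 - 24411) = 1/(-1/175*(-11) - 24411) = 1/(11/175 - 24411) = 1/(-4271914/175) = -175/4271914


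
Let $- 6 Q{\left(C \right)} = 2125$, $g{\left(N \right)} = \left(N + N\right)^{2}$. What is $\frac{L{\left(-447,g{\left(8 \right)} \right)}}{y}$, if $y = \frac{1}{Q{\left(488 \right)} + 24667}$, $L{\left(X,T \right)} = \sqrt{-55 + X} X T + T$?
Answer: $\frac{18672256}{3} - 2782166144 i \sqrt{502} \approx 6.2241 \cdot 10^{6} - 6.2335 \cdot 10^{10} i$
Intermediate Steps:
$g{\left(N \right)} = 4 N^{2}$ ($g{\left(N \right)} = \left(2 N\right)^{2} = 4 N^{2}$)
$L{\left(X,T \right)} = T + T X \sqrt{-55 + X}$ ($L{\left(X,T \right)} = X \sqrt{-55 + X} T + T = T X \sqrt{-55 + X} + T = T + T X \sqrt{-55 + X}$)
$Q{\left(C \right)} = - \frac{2125}{6}$ ($Q{\left(C \right)} = \left(- \frac{1}{6}\right) 2125 = - \frac{2125}{6}$)
$y = \frac{6}{145877}$ ($y = \frac{1}{- \frac{2125}{6} + 24667} = \frac{1}{\frac{145877}{6}} = \frac{6}{145877} \approx 4.1131 \cdot 10^{-5}$)
$\frac{L{\left(-447,g{\left(8 \right)} \right)}}{y} = \frac{4 \cdot 8^{2} \left(1 - 447 \sqrt{-55 - 447}\right)}{\frac{6}{145877}} = 4 \cdot 64 \left(1 - 447 \sqrt{-502}\right) \frac{145877}{6} = 256 \left(1 - 447 i \sqrt{502}\right) \frac{145877}{6} = \left(256 - 114432 i \sqrt{502}\right) \frac{145877}{6} = \frac{18672256}{3} - 2782166144 i \sqrt{502}$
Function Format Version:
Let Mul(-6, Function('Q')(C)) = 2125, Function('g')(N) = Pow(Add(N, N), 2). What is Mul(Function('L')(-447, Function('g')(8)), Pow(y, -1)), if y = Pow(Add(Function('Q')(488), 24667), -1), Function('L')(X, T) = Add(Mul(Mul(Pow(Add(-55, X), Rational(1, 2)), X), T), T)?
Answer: Add(Rational(18672256, 3), Mul(-2782166144, I, Pow(502, Rational(1, 2)))) ≈ Add(6.2241e+6, Mul(-6.2335e+10, I))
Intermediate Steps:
Function('g')(N) = Mul(4, Pow(N, 2)) (Function('g')(N) = Pow(Mul(2, N), 2) = Mul(4, Pow(N, 2)))
Function('L')(X, T) = Add(T, Mul(T, X, Pow(Add(-55, X), Rational(1, 2)))) (Function('L')(X, T) = Add(Mul(Mul(X, Pow(Add(-55, X), Rational(1, 2))), T), T) = Add(Mul(T, X, Pow(Add(-55, X), Rational(1, 2))), T) = Add(T, Mul(T, X, Pow(Add(-55, X), Rational(1, 2)))))
Function('Q')(C) = Rational(-2125, 6) (Function('Q')(C) = Mul(Rational(-1, 6), 2125) = Rational(-2125, 6))
y = Rational(6, 145877) (y = Pow(Add(Rational(-2125, 6), 24667), -1) = Pow(Rational(145877, 6), -1) = Rational(6, 145877) ≈ 4.1131e-5)
Mul(Function('L')(-447, Function('g')(8)), Pow(y, -1)) = Mul(Mul(Mul(4, Pow(8, 2)), Add(1, Mul(-447, Pow(Add(-55, -447), Rational(1, 2))))), Pow(Rational(6, 145877), -1)) = Mul(Mul(Mul(4, 64), Add(1, Mul(-447, Pow(-502, Rational(1, 2))))), Rational(145877, 6)) = Mul(Mul(256, Add(1, Mul(-447, Mul(I, Pow(502, Rational(1, 2)))))), Rational(145877, 6)) = Mul(Mul(256, Add(1, Mul(-447, I, Pow(502, Rational(1, 2))))), Rational(145877, 6)) = Mul(Add(256, Mul(-114432, I, Pow(502, Rational(1, 2)))), Rational(145877, 6)) = Add(Rational(18672256, 3), Mul(-2782166144, I, Pow(502, Rational(1, 2))))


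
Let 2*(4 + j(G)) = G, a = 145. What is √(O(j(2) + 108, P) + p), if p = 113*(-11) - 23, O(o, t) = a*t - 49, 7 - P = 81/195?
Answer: I*√60879/13 ≈ 18.98*I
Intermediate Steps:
j(G) = -4 + G/2
P = 428/65 (P = 7 - 81/195 = 7 - 1*27/65 = 7 - 27/65 = 428/65 ≈ 6.5846)
O(o, t) = -49 + 145*t (O(o, t) = 145*t - 49 = -49 + 145*t)
p = -1266 (p = -1243 - 23 = -1266)
√(O(j(2) + 108, P) + p) = √((-49 + 145*(428/65)) - 1266) = √((-49 + 12412/13) - 1266) = √(11775/13 - 1266) = √(-4683/13) = I*√60879/13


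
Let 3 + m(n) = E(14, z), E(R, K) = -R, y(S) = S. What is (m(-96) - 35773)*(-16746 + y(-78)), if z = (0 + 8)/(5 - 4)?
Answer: 602130960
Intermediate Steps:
z = 8 (z = 8/1 = 8*1 = 8)
m(n) = -17 (m(n) = -3 - 1*14 = -3 - 14 = -17)
(m(-96) - 35773)*(-16746 + y(-78)) = (-17 - 35773)*(-16746 - 78) = -35790*(-16824) = 602130960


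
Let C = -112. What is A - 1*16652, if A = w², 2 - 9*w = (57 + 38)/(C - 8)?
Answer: -776911223/46656 ≈ -16652.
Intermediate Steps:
w = 67/216 (w = 2/9 - (57 + 38)/(9*(-112 - 8)) = 2/9 - 95/(9*(-120)) = 2/9 - 95*(-1)/(9*120) = 2/9 - ⅑*(-19/24) = 2/9 + 19/216 = 67/216 ≈ 0.31018)
A = 4489/46656 (A = (67/216)² = 4489/46656 ≈ 0.096215)
A - 1*16652 = 4489/46656 - 1*16652 = 4489/46656 - 16652 = -776911223/46656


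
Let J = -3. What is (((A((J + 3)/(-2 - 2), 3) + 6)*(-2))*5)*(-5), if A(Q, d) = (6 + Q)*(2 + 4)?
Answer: 2100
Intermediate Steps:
A(Q, d) = 36 + 6*Q (A(Q, d) = (6 + Q)*6 = 36 + 6*Q)
(((A((J + 3)/(-2 - 2), 3) + 6)*(-2))*5)*(-5) = ((((36 + 6*((-3 + 3)/(-2 - 2))) + 6)*(-2))*5)*(-5) = ((((36 + 6*(0/(-4))) + 6)*(-2))*5)*(-5) = ((((36 + 6*(0*(-1/4))) + 6)*(-2))*5)*(-5) = ((((36 + 6*0) + 6)*(-2))*5)*(-5) = ((((36 + 0) + 6)*(-2))*5)*(-5) = (((36 + 6)*(-2))*5)*(-5) = ((42*(-2))*5)*(-5) = -84*5*(-5) = -420*(-5) = 2100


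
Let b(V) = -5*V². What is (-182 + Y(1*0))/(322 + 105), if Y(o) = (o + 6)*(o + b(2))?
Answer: -302/427 ≈ -0.70726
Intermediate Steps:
Y(o) = (-20 + o)*(6 + o) (Y(o) = (o + 6)*(o - 5*2²) = (6 + o)*(o - 5*4) = (6 + o)*(o - 20) = (6 + o)*(-20 + o) = (-20 + o)*(6 + o))
(-182 + Y(1*0))/(322 + 105) = (-182 + (-120 + (1*0)² - 14*0))/(322 + 105) = (-182 + (-120 + 0² - 14*0))/427 = (-182 + (-120 + 0 + 0))*(1/427) = (-182 - 120)*(1/427) = -302*1/427 = -302/427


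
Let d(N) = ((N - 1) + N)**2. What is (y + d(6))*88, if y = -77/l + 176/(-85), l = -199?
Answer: 177604768/16915 ≈ 10500.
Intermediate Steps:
d(N) = (-1 + 2*N)**2 (d(N) = ((-1 + N) + N)**2 = (-1 + 2*N)**2)
y = -28479/16915 (y = -77/(-199) + 176/(-85) = -77*(-1/199) + 176*(-1/85) = 77/199 - 176/85 = -28479/16915 ≈ -1.6837)
(y + d(6))*88 = (-28479/16915 + (-1 + 2*6)**2)*88 = (-28479/16915 + (-1 + 12)**2)*88 = (-28479/16915 + 11**2)*88 = (-28479/16915 + 121)*88 = (2018236/16915)*88 = 177604768/16915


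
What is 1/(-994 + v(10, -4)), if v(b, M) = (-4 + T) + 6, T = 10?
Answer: -1/982 ≈ -0.0010183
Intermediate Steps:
v(b, M) = 12 (v(b, M) = (-4 + 10) + 6 = 6 + 6 = 12)
1/(-994 + v(10, -4)) = 1/(-994 + 12) = 1/(-982) = -1/982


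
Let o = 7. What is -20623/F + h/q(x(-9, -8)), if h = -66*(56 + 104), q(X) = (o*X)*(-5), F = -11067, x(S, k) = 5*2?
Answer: 1772651/55335 ≈ 32.035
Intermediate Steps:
x(S, k) = 10
q(X) = -35*X (q(X) = (7*X)*(-5) = -35*X)
h = -10560 (h = -66*160 = -10560)
-20623/F + h/q(x(-9, -8)) = -20623/(-11067) - 10560/((-35*10)) = -20623*(-1/11067) - 10560/(-350) = 20623/11067 - 10560*(-1/350) = 20623/11067 + 1056/35 = 1772651/55335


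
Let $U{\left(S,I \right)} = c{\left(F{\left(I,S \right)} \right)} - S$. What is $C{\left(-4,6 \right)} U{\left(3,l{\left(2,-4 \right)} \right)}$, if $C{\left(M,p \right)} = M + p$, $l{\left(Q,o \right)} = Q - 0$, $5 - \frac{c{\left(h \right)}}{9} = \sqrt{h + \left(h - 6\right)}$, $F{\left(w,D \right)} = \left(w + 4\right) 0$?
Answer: $84 - 18 i \sqrt{6} \approx 84.0 - 44.091 i$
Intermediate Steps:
$F{\left(w,D \right)} = 0$ ($F{\left(w,D \right)} = \left(4 + w\right) 0 = 0$)
$c{\left(h \right)} = 45 - 9 \sqrt{-6 + 2 h}$ ($c{\left(h \right)} = 45 - 9 \sqrt{h + \left(h - 6\right)} = 45 - 9 \sqrt{h + \left(-6 + h\right)} = 45 - 9 \sqrt{-6 + 2 h}$)
$l{\left(Q,o \right)} = Q$ ($l{\left(Q,o \right)} = Q + 0 = Q$)
$U{\left(S,I \right)} = 45 - S - 9 i \sqrt{6}$ ($U{\left(S,I \right)} = \left(45 - 9 \sqrt{-6 + 2 \cdot 0}\right) - S = \left(45 - 9 \sqrt{-6 + 0}\right) - S = \left(45 - 9 \sqrt{-6}\right) - S = \left(45 - 9 i \sqrt{6}\right) - S = 45 - S - 9 i \sqrt{6}$)
$C{\left(-4,6 \right)} U{\left(3,l{\left(2,-4 \right)} \right)} = \left(-4 + 6\right) \left(45 - 3 - 9 i \sqrt{6}\right) = 2 \left(45 - 3 - 9 i \sqrt{6}\right) = 2 \left(42 - 9 i \sqrt{6}\right) = 84 - 18 i \sqrt{6}$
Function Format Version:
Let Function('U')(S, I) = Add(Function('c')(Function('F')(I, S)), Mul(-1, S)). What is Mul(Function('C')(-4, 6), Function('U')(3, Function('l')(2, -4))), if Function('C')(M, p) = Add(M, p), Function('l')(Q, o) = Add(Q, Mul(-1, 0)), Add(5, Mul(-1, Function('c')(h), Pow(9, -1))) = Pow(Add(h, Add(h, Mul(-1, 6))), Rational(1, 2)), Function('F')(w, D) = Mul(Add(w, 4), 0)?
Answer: Add(84, Mul(-18, I, Pow(6, Rational(1, 2)))) ≈ Add(84.000, Mul(-44.091, I))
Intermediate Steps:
Function('F')(w, D) = 0 (Function('F')(w, D) = Mul(Add(4, w), 0) = 0)
Function('c')(h) = Add(45, Mul(-9, Pow(Add(-6, Mul(2, h)), Rational(1, 2)))) (Function('c')(h) = Add(45, Mul(-9, Pow(Add(h, Add(h, Mul(-1, 6))), Rational(1, 2)))) = Add(45, Mul(-9, Pow(Add(h, Add(h, -6)), Rational(1, 2)))) = Add(45, Mul(-9, Pow(Add(h, Add(-6, h)), Rational(1, 2)))) = Add(45, Mul(-9, Pow(Add(-6, Mul(2, h)), Rational(1, 2)))))
Function('l')(Q, o) = Q (Function('l')(Q, o) = Add(Q, 0) = Q)
Function('U')(S, I) = Add(45, Mul(-1, S), Mul(-9, I, Pow(6, Rational(1, 2)))) (Function('U')(S, I) = Add(Add(45, Mul(-9, Pow(Add(-6, Mul(2, 0)), Rational(1, 2)))), Mul(-1, S)) = Add(Add(45, Mul(-9, Pow(Add(-6, 0), Rational(1, 2)))), Mul(-1, S)) = Add(Add(45, Mul(-9, Pow(-6, Rational(1, 2)))), Mul(-1, S)) = Add(Add(45, Mul(-9, Mul(I, Pow(6, Rational(1, 2))))), Mul(-1, S)) = Add(Add(45, Mul(-9, I, Pow(6, Rational(1, 2)))), Mul(-1, S)) = Add(45, Mul(-1, S), Mul(-9, I, Pow(6, Rational(1, 2)))))
Mul(Function('C')(-4, 6), Function('U')(3, Function('l')(2, -4))) = Mul(Add(-4, 6), Add(45, Mul(-1, 3), Mul(-9, I, Pow(6, Rational(1, 2))))) = Mul(2, Add(45, -3, Mul(-9, I, Pow(6, Rational(1, 2))))) = Mul(2, Add(42, Mul(-9, I, Pow(6, Rational(1, 2))))) = Add(84, Mul(-18, I, Pow(6, Rational(1, 2))))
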